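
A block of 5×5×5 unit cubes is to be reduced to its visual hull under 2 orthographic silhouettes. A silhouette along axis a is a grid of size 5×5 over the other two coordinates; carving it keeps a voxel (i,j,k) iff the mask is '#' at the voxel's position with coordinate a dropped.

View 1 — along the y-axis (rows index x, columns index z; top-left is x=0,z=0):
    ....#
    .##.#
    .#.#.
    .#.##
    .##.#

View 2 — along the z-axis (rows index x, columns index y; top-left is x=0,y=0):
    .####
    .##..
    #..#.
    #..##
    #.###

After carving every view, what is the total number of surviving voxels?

initial block: 5^3 = 125
carve view 1 (along y, XZ-mask fill 12/25): 60 voxels remain
carve view 2 (along z, XY-mask fill 15/25): 35 voxels remain

voxel count = 35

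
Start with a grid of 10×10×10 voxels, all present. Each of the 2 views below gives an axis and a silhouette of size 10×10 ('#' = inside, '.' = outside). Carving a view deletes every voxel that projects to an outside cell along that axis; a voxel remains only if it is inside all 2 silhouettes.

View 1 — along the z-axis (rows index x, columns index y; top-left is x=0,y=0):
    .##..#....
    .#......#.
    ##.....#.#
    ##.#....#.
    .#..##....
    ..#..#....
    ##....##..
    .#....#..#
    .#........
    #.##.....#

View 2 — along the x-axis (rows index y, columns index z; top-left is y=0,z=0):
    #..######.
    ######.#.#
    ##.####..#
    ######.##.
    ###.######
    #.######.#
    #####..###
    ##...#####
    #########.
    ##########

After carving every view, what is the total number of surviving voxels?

before carving: 1000 voxels (10×10×10)
after view 1 [z-axis, 30 of 100 cells solid] → remaining = 300
after view 2 [x-axis, 81 of 100 cells solid] → remaining = 240

|visual hull| = 240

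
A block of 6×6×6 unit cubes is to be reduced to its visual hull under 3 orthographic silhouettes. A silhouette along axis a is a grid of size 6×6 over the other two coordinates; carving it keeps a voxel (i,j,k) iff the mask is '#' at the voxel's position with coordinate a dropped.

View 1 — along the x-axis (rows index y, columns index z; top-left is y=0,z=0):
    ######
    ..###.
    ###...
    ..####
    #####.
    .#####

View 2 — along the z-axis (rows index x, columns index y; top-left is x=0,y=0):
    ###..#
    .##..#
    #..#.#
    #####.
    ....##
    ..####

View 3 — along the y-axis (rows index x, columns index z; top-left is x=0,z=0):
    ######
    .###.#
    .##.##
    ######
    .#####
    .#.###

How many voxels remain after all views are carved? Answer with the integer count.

initial block: 6^3 = 216
[1] x-view keeps 26 columns → grid now 156
[2] z-view keeps 21 columns → grid now 91
[3] y-view keeps 29 columns → grid now 77

77 voxels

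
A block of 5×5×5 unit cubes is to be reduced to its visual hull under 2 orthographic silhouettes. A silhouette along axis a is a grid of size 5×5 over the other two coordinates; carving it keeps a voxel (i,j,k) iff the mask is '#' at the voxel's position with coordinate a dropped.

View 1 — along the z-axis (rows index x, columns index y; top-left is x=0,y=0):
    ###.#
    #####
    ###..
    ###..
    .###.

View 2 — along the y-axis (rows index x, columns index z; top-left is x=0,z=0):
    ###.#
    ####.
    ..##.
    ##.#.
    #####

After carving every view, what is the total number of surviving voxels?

remaining voxels: 66

before carving: 125 voxels (5×5×5)
[1] z-view keeps 18 columns → grid now 90
[2] y-view keeps 18 columns → grid now 66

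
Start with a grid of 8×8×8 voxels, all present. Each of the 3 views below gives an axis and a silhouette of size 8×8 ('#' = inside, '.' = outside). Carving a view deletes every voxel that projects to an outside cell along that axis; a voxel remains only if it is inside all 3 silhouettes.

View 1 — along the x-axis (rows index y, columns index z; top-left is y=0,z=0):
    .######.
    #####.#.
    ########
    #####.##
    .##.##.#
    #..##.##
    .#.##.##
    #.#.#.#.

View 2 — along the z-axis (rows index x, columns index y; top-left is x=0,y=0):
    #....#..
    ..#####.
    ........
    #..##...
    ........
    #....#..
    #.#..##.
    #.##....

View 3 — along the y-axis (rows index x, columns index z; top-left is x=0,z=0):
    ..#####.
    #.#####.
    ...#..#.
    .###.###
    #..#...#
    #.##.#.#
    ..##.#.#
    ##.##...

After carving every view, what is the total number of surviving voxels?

initial block: 8^3 = 512
  1. axis=0 (YZ plane), |mask|=46  ⇒  voxels=368
  2. axis=2 (XY plane), |mask|=19  ⇒  voxels=115
  3. axis=1 (XZ plane), |mask|=35  ⇒  voxels=71

voxel count = 71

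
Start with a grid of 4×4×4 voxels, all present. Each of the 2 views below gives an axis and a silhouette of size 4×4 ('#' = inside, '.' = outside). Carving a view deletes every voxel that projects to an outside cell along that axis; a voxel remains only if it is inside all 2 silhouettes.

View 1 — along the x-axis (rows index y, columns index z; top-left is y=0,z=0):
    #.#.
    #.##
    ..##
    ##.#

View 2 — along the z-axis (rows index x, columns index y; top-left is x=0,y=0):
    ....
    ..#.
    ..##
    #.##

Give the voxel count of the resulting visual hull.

start: 4×4×4 = 64 voxels
after view 1 [x-axis, 10 of 16 cells solid] → remaining = 40
after view 2 [z-axis, 6 of 16 cells solid] → remaining = 14

|visual hull| = 14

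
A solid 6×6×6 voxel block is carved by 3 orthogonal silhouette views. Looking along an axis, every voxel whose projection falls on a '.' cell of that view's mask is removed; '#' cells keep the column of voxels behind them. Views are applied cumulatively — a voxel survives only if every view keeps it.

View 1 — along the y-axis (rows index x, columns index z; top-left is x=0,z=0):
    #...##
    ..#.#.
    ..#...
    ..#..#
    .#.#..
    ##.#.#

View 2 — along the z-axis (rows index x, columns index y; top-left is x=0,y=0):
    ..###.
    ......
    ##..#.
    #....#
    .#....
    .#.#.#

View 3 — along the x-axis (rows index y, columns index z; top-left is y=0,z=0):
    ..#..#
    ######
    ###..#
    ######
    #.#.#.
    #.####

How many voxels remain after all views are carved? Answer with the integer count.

start: 6×6×6 = 216 voxels
[1] y-view keeps 14 columns → grid now 84
[2] z-view keeps 12 columns → grid now 30
[3] x-view keeps 26 columns → grid now 27

remaining voxels: 27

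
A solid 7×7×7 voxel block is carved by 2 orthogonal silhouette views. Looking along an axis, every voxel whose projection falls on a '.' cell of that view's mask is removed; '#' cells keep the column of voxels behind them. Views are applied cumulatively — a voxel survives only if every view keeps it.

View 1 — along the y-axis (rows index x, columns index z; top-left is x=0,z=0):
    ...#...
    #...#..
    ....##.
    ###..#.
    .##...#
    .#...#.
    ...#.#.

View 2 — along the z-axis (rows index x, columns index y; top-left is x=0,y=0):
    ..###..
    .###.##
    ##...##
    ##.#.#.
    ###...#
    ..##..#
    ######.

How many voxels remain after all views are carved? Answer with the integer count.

voxel count = 67

initial block: 7^3 = 343
after view 1 [y-axis, 16 of 49 cells solid] → remaining = 112
after view 2 [z-axis, 29 of 49 cells solid] → remaining = 67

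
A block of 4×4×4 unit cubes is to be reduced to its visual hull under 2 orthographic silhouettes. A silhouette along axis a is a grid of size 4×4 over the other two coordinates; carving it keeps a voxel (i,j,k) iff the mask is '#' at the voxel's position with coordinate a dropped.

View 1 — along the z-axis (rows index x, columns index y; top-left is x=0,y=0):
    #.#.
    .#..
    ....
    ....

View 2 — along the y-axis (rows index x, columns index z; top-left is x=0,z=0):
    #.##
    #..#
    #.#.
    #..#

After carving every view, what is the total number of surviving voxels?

before carving: 64 voxels (4×4×4)
carve view 1 (along z, XY-mask fill 3/16): 12 voxels remain
carve view 2 (along y, XZ-mask fill 9/16): 8 voxels remain

8 voxels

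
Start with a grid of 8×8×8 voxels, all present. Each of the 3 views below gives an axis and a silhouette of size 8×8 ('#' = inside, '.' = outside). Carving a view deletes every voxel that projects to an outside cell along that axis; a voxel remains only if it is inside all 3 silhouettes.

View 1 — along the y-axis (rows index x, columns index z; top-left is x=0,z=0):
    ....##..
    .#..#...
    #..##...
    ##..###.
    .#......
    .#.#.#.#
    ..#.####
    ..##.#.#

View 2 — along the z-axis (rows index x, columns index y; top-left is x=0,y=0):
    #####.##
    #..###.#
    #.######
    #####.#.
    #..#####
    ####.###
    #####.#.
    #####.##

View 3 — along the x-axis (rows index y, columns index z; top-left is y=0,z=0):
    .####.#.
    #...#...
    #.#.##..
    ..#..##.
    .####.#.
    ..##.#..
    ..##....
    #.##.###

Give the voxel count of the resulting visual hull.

voxel count = 74

start: 8×8×8 = 512 voxels
[1] y-view keeps 26 columns → grid now 208
[2] z-view keeps 51 columns → grid now 167
[3] x-view keeps 30 columns → grid now 74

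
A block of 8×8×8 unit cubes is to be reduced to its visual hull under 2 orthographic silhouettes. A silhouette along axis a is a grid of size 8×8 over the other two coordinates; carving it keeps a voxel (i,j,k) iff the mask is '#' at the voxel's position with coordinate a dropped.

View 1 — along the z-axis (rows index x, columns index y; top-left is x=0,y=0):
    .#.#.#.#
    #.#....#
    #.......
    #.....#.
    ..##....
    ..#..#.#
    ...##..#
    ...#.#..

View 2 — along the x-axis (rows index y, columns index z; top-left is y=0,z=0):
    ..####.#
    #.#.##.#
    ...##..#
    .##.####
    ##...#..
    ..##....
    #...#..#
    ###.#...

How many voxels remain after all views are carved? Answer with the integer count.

|visual hull| = 81

before carving: 512 voxels (8×8×8)
V1 z: intersect with XY mask (20 set) -- 160 left
V2 x: intersect with YZ mask (31 set) -- 81 left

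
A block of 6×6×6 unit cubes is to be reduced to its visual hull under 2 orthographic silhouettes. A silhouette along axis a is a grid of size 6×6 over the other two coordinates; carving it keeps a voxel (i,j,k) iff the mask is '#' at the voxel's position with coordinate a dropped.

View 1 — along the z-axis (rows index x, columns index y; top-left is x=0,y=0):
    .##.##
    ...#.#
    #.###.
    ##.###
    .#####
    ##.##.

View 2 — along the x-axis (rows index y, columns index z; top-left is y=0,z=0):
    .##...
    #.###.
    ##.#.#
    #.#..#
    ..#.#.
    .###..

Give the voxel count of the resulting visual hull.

71 voxels

before carving: 216 voxels (6×6×6)
after view 1 [z-axis, 24 of 36 cells solid] → remaining = 144
after view 2 [x-axis, 18 of 36 cells solid] → remaining = 71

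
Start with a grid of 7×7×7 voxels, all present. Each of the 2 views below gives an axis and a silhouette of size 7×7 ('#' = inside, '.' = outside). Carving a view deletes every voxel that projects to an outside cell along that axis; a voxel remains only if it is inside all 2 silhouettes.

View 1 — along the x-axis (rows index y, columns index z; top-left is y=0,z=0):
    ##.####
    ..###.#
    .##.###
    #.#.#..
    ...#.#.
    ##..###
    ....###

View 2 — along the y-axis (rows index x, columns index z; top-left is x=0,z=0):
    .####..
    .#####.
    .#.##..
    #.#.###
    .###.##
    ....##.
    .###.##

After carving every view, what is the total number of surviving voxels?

118 voxels

start: 7×7×7 = 343 voxels
carve view 1 (along x, YZ-mask fill 28/49): 196 voxels remain
carve view 2 (along y, XZ-mask fill 29/49): 118 voxels remain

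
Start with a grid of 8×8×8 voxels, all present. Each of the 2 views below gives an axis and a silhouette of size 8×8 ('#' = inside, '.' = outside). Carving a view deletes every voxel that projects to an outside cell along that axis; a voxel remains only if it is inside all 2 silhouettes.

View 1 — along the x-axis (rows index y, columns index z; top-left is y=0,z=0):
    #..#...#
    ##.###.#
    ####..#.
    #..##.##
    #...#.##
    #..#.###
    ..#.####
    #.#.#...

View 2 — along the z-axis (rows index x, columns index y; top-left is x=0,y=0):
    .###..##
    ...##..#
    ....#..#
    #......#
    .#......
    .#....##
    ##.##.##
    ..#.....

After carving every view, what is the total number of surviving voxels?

full grid |V| = 512
[1] x-view keeps 36 columns → grid now 288
[2] z-view keeps 23 columns → grid now 100

voxel count = 100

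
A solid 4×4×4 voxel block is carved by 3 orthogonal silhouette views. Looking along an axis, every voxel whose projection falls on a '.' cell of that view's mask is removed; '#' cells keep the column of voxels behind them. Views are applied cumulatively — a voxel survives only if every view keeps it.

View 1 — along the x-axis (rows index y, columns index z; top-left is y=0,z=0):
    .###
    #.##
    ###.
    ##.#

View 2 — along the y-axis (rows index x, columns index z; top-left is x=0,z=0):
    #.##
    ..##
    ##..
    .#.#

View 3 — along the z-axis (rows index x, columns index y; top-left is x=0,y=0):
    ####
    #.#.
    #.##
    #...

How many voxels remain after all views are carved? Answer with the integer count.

full grid |V| = 64
V1 x: intersect with YZ mask (12 set) -- 48 left
V2 y: intersect with XZ mask (9 set) -- 27 left
V3 z: intersect with XY mask (10 set) -- 19 left

remaining voxels: 19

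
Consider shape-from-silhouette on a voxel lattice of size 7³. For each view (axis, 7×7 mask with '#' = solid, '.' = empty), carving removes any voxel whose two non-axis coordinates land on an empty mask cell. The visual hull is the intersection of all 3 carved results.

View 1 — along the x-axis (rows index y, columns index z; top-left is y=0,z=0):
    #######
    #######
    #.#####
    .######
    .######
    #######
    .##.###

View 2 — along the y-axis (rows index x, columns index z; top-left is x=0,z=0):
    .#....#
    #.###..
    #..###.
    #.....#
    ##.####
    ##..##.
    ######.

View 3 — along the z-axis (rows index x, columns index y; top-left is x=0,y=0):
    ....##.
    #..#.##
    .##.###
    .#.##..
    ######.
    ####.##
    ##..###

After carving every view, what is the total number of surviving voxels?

full grid |V| = 343
  1. axis=0 (YZ plane), |mask|=44  ⇒  voxels=308
  2. axis=1 (XZ plane), |mask|=28  ⇒  voxels=170
  3. axis=2 (XY plane), |mask|=31  ⇒  voxels=119

119 voxels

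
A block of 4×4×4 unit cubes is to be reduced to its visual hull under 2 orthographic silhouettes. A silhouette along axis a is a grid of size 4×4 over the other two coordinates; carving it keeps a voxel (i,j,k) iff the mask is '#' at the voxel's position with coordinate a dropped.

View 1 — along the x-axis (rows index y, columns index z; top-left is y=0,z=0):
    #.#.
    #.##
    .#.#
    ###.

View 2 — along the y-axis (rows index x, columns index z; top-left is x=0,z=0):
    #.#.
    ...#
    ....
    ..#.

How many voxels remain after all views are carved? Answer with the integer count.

voxel count = 11

full grid |V| = 64
after view 1 [x-axis, 10 of 16 cells solid] → remaining = 40
after view 2 [y-axis, 4 of 16 cells solid] → remaining = 11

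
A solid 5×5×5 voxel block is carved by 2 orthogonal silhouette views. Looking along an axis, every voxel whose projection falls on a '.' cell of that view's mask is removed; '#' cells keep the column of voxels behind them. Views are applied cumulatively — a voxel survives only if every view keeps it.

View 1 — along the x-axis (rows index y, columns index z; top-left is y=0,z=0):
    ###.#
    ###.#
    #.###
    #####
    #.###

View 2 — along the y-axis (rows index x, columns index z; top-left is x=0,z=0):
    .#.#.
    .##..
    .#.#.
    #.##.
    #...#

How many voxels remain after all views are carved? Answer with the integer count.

initial block: 5^3 = 125
V1 x: intersect with YZ mask (21 set) -- 105 left
V2 y: intersect with XZ mask (11 set) -- 43 left

voxel count = 43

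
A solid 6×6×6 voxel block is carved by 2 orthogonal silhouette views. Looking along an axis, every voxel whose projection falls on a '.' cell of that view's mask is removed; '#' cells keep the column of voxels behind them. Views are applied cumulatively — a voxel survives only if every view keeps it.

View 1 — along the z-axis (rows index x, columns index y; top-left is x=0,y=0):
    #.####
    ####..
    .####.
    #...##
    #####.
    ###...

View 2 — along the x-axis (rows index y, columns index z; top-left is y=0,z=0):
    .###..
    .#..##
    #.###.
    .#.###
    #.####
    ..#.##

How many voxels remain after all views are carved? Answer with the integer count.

start: 6×6×6 = 216 voxels
V1 z: intersect with XY mask (24 set) -- 144 left
V2 x: intersect with YZ mask (22 set) -- 89 left

89 voxels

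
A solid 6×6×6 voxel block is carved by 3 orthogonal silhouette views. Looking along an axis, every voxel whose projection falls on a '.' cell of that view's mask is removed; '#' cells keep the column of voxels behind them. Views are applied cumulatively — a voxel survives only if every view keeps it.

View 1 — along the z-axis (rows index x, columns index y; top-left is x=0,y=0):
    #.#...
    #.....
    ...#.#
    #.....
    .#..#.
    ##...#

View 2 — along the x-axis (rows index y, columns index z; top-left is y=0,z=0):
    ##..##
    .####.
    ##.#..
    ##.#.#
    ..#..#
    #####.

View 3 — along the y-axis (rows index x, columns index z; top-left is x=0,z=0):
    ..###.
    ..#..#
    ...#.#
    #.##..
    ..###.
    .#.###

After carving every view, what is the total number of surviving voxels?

start: 6×6×6 = 216 voxels
  1. axis=2 (XY plane), |mask|=11  ⇒  voxels=66
  2. axis=0 (YZ plane), |mask|=22  ⇒  voxels=43
  3. axis=1 (XZ plane), |mask|=17  ⇒  voxels=20

20 voxels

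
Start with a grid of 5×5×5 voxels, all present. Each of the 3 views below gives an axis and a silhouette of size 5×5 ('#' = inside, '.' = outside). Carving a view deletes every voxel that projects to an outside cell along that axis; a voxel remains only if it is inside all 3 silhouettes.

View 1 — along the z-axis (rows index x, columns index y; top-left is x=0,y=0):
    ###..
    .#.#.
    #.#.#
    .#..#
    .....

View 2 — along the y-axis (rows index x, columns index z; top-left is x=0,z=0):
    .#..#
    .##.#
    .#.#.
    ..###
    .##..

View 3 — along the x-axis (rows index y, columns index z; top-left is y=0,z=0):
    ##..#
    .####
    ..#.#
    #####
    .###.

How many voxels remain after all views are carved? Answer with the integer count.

voxel count = 19

start: 5×5×5 = 125 voxels
V1 z: intersect with XY mask (10 set) -- 50 left
V2 y: intersect with XZ mask (12 set) -- 24 left
V3 x: intersect with YZ mask (17 set) -- 19 left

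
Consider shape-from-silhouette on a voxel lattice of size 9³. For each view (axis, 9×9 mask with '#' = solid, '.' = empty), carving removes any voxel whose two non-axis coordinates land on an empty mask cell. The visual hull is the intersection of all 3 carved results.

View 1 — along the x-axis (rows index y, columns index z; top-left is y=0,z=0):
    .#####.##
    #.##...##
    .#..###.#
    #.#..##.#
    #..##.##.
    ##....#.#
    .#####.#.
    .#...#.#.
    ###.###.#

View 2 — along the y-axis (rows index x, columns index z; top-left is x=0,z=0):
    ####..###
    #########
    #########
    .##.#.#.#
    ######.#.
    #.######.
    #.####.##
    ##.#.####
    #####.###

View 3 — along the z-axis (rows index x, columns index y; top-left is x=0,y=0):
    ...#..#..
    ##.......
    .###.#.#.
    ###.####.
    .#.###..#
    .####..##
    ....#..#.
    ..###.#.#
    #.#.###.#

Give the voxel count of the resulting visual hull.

159 voxels

before carving: 729 voxels (9×9×9)
[1] x-view keeps 47 columns → grid now 423
[2] y-view keeps 66 columns → grid now 342
[3] z-view keeps 40 columns → grid now 159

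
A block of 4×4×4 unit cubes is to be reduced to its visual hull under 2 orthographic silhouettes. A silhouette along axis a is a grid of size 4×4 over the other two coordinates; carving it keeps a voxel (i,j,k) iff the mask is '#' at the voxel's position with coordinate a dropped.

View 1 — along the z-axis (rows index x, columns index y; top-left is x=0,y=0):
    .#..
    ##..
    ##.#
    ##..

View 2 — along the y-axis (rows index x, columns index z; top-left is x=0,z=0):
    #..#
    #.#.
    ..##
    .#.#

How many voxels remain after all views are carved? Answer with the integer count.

initial block: 4^3 = 64
carve view 1 (along z, XY-mask fill 8/16): 32 voxels remain
carve view 2 (along y, XZ-mask fill 8/16): 16 voxels remain

remaining voxels: 16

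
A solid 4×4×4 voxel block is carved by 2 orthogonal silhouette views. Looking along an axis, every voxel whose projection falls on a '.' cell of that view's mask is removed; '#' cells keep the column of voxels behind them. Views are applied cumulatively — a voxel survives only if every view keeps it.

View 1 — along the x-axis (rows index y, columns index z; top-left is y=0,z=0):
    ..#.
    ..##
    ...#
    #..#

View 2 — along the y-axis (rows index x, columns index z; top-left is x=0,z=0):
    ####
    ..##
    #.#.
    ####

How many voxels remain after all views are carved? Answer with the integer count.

remaining voxels: 20

initial block: 4^3 = 64
after view 1 [x-axis, 6 of 16 cells solid] → remaining = 24
after view 2 [y-axis, 12 of 16 cells solid] → remaining = 20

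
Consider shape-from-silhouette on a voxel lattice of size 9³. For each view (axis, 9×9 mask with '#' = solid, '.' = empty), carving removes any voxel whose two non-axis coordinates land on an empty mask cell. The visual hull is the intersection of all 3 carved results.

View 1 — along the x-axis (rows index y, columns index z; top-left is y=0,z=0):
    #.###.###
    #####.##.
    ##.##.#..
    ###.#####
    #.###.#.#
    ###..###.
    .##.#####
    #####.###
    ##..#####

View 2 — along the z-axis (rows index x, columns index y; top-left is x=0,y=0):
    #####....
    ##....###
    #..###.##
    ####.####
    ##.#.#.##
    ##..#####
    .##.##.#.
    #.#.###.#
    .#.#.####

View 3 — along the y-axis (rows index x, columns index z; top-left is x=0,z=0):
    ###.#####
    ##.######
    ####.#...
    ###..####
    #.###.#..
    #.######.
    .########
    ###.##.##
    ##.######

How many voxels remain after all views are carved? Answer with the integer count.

283 voxels

before carving: 729 voxels (9×9×9)
[1] x-view keeps 61 columns → grid now 549
[2] z-view keeps 54 columns → grid now 370
[3] y-view keeps 63 columns → grid now 283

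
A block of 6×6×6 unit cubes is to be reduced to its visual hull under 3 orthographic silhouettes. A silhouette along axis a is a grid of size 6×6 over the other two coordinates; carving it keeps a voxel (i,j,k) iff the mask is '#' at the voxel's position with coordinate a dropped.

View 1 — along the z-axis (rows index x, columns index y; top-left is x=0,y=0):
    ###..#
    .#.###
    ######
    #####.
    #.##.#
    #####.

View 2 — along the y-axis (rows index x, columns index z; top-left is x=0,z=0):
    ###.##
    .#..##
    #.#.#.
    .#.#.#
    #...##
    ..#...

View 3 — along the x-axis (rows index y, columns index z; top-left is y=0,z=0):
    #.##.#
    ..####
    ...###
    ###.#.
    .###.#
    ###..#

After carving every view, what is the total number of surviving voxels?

voxel count = 53

start: 6×6×6 = 216 voxels
[1] z-view keeps 28 columns → grid now 168
[2] y-view keeps 18 columns → grid now 82
[3] x-view keeps 23 columns → grid now 53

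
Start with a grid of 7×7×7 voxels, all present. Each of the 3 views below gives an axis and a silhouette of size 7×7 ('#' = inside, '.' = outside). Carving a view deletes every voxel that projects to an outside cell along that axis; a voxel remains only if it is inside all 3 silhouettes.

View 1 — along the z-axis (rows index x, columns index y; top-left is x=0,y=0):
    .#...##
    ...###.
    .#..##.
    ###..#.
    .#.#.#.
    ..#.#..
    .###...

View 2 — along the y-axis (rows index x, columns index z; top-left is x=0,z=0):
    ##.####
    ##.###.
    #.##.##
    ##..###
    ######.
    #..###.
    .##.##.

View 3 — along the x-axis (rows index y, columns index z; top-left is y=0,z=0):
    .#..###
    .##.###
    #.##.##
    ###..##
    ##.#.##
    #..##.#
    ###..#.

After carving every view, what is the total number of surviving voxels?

|visual hull| = 71

initial block: 7^3 = 343
V1 z: intersect with XY mask (21 set) -- 147 left
V2 y: intersect with XZ mask (35 set) -- 106 left
V3 x: intersect with YZ mask (32 set) -- 71 left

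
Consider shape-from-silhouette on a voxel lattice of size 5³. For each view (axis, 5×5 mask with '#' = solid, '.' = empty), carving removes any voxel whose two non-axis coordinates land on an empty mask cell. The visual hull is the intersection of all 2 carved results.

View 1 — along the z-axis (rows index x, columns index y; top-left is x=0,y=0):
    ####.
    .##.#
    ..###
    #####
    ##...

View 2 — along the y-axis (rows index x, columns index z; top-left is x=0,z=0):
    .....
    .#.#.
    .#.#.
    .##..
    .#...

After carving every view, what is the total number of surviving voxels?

start: 5×5×5 = 125 voxels
[1] z-view keeps 17 columns → grid now 85
[2] y-view keeps 7 columns → grid now 24

|visual hull| = 24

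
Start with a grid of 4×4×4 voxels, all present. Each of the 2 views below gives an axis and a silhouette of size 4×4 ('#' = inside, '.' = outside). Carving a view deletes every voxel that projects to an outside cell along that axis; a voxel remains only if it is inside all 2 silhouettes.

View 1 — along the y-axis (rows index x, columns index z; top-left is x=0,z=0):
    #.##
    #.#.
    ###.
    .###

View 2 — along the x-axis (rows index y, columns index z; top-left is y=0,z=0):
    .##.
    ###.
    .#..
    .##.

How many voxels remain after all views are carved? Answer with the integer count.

|visual hull| = 23

initial block: 4^3 = 64
[1] y-view keeps 11 columns → grid now 44
[2] x-view keeps 8 columns → grid now 23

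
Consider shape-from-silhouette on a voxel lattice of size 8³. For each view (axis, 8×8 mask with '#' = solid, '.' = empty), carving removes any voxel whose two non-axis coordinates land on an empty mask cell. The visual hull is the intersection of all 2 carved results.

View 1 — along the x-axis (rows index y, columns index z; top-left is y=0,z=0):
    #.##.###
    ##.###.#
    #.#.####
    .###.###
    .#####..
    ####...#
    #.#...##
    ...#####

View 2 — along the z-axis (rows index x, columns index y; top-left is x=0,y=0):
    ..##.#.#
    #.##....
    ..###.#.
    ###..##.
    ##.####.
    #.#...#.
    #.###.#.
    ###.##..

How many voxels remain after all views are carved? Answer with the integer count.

voxel count = 191

before carving: 512 voxels (8×8×8)
carve view 1 (along x, YZ-mask fill 43/64): 344 voxels remain
carve view 2 (along z, XY-mask fill 35/64): 191 voxels remain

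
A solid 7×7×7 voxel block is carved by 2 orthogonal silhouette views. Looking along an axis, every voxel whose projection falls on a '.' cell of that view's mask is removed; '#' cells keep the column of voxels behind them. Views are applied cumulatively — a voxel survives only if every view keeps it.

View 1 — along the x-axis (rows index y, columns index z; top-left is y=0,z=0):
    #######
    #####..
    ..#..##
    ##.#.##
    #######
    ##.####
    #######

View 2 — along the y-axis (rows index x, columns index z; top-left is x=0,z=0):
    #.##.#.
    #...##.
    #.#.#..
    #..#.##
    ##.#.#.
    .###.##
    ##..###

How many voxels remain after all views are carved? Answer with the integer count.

initial block: 7^3 = 343
  1. axis=0 (YZ plane), |mask|=40  ⇒  voxels=280
  2. axis=1 (XZ plane), |mask|=28  ⇒  voxels=162

remaining voxels: 162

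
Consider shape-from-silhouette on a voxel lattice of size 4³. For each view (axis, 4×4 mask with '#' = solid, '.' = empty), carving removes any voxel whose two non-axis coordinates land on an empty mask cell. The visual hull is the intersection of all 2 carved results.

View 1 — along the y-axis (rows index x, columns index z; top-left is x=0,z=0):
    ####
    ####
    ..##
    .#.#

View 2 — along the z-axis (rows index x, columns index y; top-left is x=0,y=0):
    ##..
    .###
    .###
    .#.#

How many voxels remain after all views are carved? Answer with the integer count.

start: 4×4×4 = 64 voxels
  1. axis=1 (XZ plane), |mask|=12  ⇒  voxels=48
  2. axis=2 (XY plane), |mask|=10  ⇒  voxels=30

remaining voxels: 30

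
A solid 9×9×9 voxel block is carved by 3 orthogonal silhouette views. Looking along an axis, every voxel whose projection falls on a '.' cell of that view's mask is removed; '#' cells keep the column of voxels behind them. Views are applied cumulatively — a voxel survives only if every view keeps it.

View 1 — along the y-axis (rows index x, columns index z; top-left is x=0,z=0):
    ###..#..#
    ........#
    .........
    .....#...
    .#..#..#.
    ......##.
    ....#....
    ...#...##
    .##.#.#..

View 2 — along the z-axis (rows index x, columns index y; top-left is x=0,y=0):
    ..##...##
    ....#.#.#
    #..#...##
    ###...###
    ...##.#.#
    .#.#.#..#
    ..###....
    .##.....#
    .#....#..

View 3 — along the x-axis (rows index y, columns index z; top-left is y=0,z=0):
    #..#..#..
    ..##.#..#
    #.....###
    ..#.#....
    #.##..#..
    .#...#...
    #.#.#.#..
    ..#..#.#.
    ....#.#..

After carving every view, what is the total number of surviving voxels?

initial block: 9^3 = 729
after view 1 [y-axis, 20 of 81 cells solid] → remaining = 180
after view 2 [z-axis, 33 of 81 cells solid] → remaining = 69
after view 3 [x-axis, 28 of 81 cells solid] → remaining = 20

|visual hull| = 20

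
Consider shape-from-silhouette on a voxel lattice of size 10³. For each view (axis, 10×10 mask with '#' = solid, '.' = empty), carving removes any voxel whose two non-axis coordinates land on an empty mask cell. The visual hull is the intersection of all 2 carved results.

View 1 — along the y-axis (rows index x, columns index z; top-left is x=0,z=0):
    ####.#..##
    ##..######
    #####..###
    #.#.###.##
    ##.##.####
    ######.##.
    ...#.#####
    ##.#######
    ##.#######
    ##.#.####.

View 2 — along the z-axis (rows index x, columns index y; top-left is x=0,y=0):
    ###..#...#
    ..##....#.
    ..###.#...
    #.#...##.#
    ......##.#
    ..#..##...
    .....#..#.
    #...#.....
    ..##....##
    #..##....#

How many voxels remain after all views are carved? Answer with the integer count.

voxel count = 268

before carving: 1000 voxels (10×10×10)
step 1: project along y, AND mask (77/100) → |grid| = 770
step 2: project along z, AND mask (35/100) → |grid| = 268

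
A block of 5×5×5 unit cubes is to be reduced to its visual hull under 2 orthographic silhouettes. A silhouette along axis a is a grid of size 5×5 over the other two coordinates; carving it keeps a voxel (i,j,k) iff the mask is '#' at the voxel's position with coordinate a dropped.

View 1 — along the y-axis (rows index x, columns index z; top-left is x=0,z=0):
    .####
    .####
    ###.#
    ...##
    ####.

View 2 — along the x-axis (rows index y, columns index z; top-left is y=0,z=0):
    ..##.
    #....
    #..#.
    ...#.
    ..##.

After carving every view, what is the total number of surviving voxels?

full grid |V| = 125
V1 y: intersect with XZ mask (18 set) -- 90 left
V2 x: intersect with YZ mask (8 set) -- 28 left

28 voxels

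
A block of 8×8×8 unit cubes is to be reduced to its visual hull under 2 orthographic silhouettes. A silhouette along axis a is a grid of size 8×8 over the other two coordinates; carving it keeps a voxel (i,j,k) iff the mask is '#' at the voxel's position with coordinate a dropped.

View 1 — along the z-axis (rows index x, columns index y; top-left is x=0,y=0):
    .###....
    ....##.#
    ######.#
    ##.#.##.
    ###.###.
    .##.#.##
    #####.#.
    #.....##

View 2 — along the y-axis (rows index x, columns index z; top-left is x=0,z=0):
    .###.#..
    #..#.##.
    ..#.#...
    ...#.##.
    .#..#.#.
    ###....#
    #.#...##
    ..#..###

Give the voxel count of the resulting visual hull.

initial block: 8^3 = 512
after view 1 [z-axis, 38 of 64 cells solid] → remaining = 304
after view 2 [y-axis, 28 of 64 cells solid] → remaining = 127

127 voxels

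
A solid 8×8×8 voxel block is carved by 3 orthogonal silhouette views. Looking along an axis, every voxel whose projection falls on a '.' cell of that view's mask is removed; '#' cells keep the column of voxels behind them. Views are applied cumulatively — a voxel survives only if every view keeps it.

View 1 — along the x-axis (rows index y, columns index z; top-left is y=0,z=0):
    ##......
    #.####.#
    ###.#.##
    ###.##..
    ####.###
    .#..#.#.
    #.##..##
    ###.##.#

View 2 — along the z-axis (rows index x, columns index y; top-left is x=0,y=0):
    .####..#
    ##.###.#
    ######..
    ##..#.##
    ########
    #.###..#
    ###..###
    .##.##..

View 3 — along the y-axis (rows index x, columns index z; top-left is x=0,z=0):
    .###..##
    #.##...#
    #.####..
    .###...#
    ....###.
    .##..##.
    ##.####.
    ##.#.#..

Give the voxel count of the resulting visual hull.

before carving: 512 voxels (8×8×8)
[1] x-view keeps 40 columns → grid now 320
[2] z-view keeps 45 columns → grid now 230
[3] y-view keeps 35 columns → grid now 120

remaining voxels: 120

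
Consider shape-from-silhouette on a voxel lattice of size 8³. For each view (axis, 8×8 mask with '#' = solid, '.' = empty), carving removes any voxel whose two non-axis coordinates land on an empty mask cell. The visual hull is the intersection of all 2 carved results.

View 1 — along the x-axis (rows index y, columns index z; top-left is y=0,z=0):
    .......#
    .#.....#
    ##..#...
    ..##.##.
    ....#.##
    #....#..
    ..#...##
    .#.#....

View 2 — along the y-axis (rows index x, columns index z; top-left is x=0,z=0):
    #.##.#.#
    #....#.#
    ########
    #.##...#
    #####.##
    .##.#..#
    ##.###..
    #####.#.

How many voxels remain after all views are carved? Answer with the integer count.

full grid |V| = 512
step 1: project along x, AND mask (20/64) → |grid| = 160
step 2: project along y, AND mask (42/64) → |grid| = 104

|visual hull| = 104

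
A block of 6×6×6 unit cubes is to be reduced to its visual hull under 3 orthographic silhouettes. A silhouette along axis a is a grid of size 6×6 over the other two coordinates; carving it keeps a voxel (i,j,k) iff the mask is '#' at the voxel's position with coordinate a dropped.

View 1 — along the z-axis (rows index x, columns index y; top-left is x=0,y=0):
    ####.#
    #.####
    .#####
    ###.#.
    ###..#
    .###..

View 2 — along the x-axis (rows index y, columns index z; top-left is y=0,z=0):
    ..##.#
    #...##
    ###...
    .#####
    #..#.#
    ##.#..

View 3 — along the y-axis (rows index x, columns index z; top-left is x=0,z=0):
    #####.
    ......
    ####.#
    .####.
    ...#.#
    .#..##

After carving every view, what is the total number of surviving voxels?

voxel count = 45

start: 6×6×6 = 216 voxels
[1] z-view keeps 26 columns → grid now 156
[2] x-view keeps 20 columns → grid now 86
[3] y-view keeps 19 columns → grid now 45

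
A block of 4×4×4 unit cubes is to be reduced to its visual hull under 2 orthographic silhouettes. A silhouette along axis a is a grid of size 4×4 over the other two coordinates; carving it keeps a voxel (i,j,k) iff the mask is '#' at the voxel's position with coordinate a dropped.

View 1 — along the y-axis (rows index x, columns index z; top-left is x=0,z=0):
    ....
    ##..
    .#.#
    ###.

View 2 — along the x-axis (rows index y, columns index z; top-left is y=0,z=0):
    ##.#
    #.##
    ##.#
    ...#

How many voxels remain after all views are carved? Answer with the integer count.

voxel count = 17

before carving: 64 voxels (4×4×4)
[1] y-view keeps 7 columns → grid now 28
[2] x-view keeps 10 columns → grid now 17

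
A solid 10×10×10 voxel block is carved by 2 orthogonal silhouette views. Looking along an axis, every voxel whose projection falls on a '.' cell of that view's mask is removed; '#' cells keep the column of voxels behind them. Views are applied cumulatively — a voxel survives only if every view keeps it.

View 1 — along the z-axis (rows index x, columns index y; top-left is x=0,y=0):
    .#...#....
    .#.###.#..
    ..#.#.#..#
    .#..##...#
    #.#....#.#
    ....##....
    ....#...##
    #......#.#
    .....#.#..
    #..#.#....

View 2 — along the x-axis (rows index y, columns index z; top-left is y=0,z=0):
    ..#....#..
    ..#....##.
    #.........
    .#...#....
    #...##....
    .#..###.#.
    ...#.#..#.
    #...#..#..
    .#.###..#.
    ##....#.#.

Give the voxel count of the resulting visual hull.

full grid |V| = 1000
[1] z-view keeps 32 columns → grid now 320
[2] x-view keeps 31 columns → grid now 106

|visual hull| = 106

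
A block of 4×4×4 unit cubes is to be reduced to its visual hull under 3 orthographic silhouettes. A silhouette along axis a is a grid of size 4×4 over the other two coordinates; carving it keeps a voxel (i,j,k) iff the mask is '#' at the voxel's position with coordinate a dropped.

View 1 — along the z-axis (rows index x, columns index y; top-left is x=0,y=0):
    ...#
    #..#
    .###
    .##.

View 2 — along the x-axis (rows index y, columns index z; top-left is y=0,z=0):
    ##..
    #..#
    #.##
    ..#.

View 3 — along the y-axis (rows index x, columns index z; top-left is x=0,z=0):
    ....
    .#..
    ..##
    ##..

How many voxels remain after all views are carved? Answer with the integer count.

|visual hull| = 7

full grid |V| = 64
step 1: project along z, AND mask (8/16) → |grid| = 32
step 2: project along x, AND mask (8/16) → |grid| = 15
step 3: project along y, AND mask (5/16) → |grid| = 7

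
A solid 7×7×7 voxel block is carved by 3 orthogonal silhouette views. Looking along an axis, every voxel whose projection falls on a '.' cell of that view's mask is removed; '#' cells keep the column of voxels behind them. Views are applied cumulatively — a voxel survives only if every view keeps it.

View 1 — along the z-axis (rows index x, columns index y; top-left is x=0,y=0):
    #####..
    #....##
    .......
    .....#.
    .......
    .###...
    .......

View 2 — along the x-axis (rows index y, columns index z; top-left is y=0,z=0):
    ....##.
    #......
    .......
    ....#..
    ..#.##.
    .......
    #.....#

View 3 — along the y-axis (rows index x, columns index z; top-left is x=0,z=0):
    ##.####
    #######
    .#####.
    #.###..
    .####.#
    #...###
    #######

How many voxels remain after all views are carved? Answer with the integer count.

voxel count = 12

start: 7×7×7 = 343 voxels
step 1: project along z, AND mask (12/49) → |grid| = 84
step 2: project along x, AND mask (9/49) → |grid| = 13
step 3: project along y, AND mask (38/49) → |grid| = 12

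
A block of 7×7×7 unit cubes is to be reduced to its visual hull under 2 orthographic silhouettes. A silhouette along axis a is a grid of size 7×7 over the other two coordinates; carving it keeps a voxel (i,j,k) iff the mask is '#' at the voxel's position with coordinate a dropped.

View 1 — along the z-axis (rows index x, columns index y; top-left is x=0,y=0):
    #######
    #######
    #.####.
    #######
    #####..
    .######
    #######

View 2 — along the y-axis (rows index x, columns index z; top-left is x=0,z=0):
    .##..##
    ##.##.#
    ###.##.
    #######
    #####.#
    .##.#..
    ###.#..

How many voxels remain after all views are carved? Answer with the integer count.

start: 7×7×7 = 343 voxels
step 1: project along z, AND mask (44/49) → |grid| = 308
step 2: project along y, AND mask (34/49) → |grid| = 213

213 voxels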